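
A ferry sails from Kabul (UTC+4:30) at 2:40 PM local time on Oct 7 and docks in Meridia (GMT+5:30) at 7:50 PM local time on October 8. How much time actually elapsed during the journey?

28 hours 10 minutes

Departure in UTC: 2:40 PM − 4:30 = 10:10 AM on Oct 7.
Arrival in UTC: 7:50 PM − 5:30 = 2:20 PM on Oct 8.
Elapsed = 2:20 PM − 10:10 AM (+1 day) = 28 hours 10 minutes.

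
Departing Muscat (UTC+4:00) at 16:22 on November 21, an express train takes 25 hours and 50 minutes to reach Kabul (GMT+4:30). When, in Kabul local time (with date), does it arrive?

18:42 on November 22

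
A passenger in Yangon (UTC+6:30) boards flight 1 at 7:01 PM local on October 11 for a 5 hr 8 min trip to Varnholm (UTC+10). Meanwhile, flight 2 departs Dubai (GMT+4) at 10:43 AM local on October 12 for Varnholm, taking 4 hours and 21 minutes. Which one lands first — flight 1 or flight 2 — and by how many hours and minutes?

the first, by 17 hours 25 minutes

Flight 1 in UTC: 7:01 PM − 6:30 = 12:31 PM on Oct 11.
+5 hours 8 minutes → arrive 5:39 PM UTC on Oct 11.
Flight 2 in UTC: 10:43 AM − 4:00 = 6:43 AM on Oct 12.
+4 hours and 21 minutes → arrive 11:04 AM UTC on Oct 12.
Flight 1 lands earlier by 17 hours 25 minutes.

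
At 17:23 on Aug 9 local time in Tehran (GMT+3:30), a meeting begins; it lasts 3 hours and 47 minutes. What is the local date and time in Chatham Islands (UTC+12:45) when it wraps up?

Convert start to UTC: 17:23 − 3:30 = 13:53 UTC on Aug 9.
Add 3 hours and 47 minutes duration → 17:40 UTC.
Chatham Islands is UTC+12:45, so local end time = 17:40 + 12:45 = 06:25 on Aug 10.

06:25 on Aug 10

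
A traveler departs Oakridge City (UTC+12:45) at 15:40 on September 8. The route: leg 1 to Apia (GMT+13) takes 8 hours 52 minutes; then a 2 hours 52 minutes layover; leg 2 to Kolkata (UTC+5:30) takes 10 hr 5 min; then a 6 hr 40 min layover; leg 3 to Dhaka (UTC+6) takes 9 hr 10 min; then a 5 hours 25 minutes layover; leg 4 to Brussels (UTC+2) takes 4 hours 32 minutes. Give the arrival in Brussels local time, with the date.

04:31 on September 10

Convert departure to UTC: 15:40 − 12:45 = 02:55 UTC on Sep 8.
Add 8 hours and 52 minutes leg 1 → 11:47 UTC.
Add 2 hours 52 minutes layover in Apia → 14:39 UTC.
Add 10 hours 5 minutes leg 2 → 00:44 UTC (Sep 9).
Add 6 hours 40 minutes layover in Kolkata → 07:24 UTC.
Add 9 hours 10 minutes leg 3 → 16:34 UTC.
Add 5 hours and 25 minutes layover in Dhaka → 21:59 UTC.
Add 4 hours 32 minutes leg 4 → 02:31 UTC (Sep 10).
Brussels is UTC+2:00, so local arrival = 02:31 + 2:00 = 04:31 on Sep 10.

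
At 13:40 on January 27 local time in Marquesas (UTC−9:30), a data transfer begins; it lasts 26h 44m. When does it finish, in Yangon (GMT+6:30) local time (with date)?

Convert start to UTC: 13:40 + 9:30 = 23:10 UTC on Jan 27.
Add 26 hours 44 minutes duration → 01:54 UTC (Jan 29).
Yangon is UTC+6:30, so local end time = 01:54 + 6:30 = 08:24 on Jan 29.

08:24 on January 29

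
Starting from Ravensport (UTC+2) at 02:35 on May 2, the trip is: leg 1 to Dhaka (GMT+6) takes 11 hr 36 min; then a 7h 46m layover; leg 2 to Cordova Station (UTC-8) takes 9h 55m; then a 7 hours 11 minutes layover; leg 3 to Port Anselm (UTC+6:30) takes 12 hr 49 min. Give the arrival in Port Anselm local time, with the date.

08:22 on May 4

Convert departure to UTC: 02:35 − 2:00 = 00:35 UTC on May 2.
Add 11 hours and 36 minutes leg 1 → 12:11 UTC.
Add 7 hours and 46 minutes layover in Dhaka → 19:57 UTC.
Add 9 hours 55 minutes leg 2 → 05:52 UTC (May 3).
Add 7 hours 11 minutes layover in Cordova Station → 13:03 UTC.
Add 12 hours and 49 minutes leg 3 → 01:52 UTC (May 4).
Port Anselm is UTC+6:30, so local arrival = 01:52 + 6:30 = 08:22 on May 4.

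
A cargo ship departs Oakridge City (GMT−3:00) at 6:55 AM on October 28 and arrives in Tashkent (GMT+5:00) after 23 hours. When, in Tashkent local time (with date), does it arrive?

Tashkent is 8:00 ahead of Oakridge City.
After 23 hours it is 5:55 AM (Oct 29) in Oakridge City.
Shift by the zone difference: 5:55 AM + 8:00 = 1:55 PM on Oct 29 in Tashkent.

1:55 PM on October 29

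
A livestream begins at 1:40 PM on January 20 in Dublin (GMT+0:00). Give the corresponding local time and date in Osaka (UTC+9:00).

10:40 PM on January 20

Dublin is UTC+0 so that is 1:40 PM UTC.
Osaka is UTC+9:00: 1:40 PM + 9:00 = 10:40 PM on Jan 20.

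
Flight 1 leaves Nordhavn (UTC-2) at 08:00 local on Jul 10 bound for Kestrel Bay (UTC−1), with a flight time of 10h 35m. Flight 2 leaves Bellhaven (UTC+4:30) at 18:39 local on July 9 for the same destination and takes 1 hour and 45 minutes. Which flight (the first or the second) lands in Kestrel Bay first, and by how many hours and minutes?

the second, by 28 hours 41 minutes

Flight 1 in UTC: 08:00 + 2:00 = 10:00 on Jul 10.
+10 hours and 35 minutes → arrive 20:35 UTC on Jul 10.
Flight 2 in UTC: 18:39 − 4:30 = 14:09 on Jul 9.
+1 hour and 45 minutes → arrive 15:54 UTC on Jul 9.
Flight 2 lands earlier by 28 hours 41 minutes.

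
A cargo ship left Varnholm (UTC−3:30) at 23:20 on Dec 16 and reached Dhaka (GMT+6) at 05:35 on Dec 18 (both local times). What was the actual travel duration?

Departure in UTC: 23:20 + 3:30 = 02:50 on Dec 17.
Arrival in UTC: 05:35 − 6:00 = 23:35 on Dec 17.
Elapsed = 23:35 − 02:50 = 20 hours 45 minutes.

20 hours 45 minutes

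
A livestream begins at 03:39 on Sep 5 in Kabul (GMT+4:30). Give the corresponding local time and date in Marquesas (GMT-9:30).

13:39 on Sep 4

In UTC: 03:39 − 4:30 = 23:09 on Sep 4.
Marquesas is UTC−9:30: 23:09 − 9:30 = 13:39 on Sep 4.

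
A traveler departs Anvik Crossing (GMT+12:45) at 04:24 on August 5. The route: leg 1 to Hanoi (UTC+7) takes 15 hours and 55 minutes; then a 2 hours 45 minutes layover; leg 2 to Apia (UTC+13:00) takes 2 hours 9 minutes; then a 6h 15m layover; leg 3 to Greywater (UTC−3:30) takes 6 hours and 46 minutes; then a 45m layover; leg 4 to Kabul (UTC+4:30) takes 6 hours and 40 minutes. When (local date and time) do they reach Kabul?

13:24 on August 6

Convert departure to UTC: 04:24 − 12:45 = 15:39 UTC on Aug 4.
Add 15 hours and 55 minutes leg 1 → 07:34 UTC (Aug 5).
Add 2 hours 45 minutes layover in Hanoi → 10:19 UTC.
Add 2 hours and 9 minutes leg 2 → 12:28 UTC.
Add 6 hours 15 minutes layover in Apia → 18:43 UTC.
Add 6 hours and 46 minutes leg 3 → 01:29 UTC (Aug 6).
Add 45 minutes layover in Greywater → 02:14 UTC.
Add 6 hours and 40 minutes leg 4 → 08:54 UTC.
Kabul is UTC+4:30, so local arrival = 08:54 + 4:30 = 13:24 on Aug 6.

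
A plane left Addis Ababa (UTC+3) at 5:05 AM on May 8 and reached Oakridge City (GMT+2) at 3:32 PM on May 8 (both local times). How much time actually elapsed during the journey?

11 hours 27 minutes

Oakridge City is 1:00 behind Addis Ababa.
Clock-face elapsed time (ignoring zones) is 10 hours 27 minutes.
Actual elapsed = 10 hours 27 minutes + 1:00 = 11 hours 27 minutes.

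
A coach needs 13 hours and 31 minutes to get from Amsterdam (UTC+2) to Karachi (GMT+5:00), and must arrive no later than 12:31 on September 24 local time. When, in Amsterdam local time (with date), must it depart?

20:00 on September 23

Target arrival in UTC: 12:31 − 5:00 = 07:31 on Sep 24.
Subtract 13 hours and 31 minutes → departure 18:00 UTC on Sep 23.
Amsterdam is UTC+2:00: 18:00 + 2:00 = 20:00 on Sep 23.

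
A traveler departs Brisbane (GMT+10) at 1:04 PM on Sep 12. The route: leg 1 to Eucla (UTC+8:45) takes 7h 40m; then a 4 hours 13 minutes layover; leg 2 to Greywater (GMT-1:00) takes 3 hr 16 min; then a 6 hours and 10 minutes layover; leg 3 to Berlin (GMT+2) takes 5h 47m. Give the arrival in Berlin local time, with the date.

8:10 AM on September 13

Convert departure to UTC: 1:04 PM − 10:00 = 3:04 AM UTC on Sep 12.
Add 7 hours and 40 minutes leg 1 → 10:44 AM UTC.
Add 4 hours 13 minutes layover in Eucla → 2:57 PM UTC.
Add 3 hours 16 minutes leg 2 → 6:13 PM UTC.
Add 6 hours and 10 minutes layover in Greywater → 12:23 AM UTC (Sep 13).
Add 5 hours and 47 minutes leg 3 → 6:10 AM UTC.
Berlin is UTC+2:00, so local arrival = 6:10 AM + 2:00 = 8:10 AM on Sep 13.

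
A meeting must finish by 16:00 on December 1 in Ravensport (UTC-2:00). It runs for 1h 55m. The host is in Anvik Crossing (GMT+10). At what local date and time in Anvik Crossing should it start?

Target end time in UTC: 16:00 + 2:00 = 18:00 on Dec 1.
Subtract 1 hour 55 minutes → start 16:05 UTC on Dec 1.
Anvik Crossing is UTC+10:00: 16:05 + 10:00 = 02:05 on Dec 2.

02:05 on December 2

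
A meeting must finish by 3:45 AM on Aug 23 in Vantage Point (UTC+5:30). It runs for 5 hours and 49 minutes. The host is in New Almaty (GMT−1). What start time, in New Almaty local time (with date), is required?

3:26 PM on August 22

Target end time in UTC: 3:45 AM − 5:30 = 10:15 PM on Aug 22.
Subtract 5 hours and 49 minutes → start 4:26 PM UTC on Aug 22.
New Almaty is UTC−1:00: 4:26 PM − 1:00 = 3:26 PM on Aug 22.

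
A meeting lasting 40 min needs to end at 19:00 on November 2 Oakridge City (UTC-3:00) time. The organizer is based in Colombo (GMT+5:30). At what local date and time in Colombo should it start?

02:50 on November 3

Target end time in UTC: 19:00 + 3:00 = 22:00 on Nov 2.
Subtract 40 minutes → start 21:20 UTC on Nov 2.
Colombo is UTC+5:30: 21:20 + 5:30 = 02:50 on Nov 3.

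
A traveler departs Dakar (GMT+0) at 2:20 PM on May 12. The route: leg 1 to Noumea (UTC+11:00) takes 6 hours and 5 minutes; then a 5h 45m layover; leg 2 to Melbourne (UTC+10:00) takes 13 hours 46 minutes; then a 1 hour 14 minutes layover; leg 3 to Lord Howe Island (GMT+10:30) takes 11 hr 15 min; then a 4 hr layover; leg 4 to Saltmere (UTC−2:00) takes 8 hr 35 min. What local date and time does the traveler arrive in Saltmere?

3:00 PM on May 14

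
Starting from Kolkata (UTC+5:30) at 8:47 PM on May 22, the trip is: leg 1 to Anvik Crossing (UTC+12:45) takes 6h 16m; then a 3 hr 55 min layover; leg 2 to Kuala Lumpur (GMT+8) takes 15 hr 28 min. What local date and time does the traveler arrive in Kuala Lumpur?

12:56 AM on May 24

Convert departure to UTC: 8:47 PM − 5:30 = 3:17 PM UTC on May 22.
Add 6 hours 16 minutes leg 1 → 9:33 PM UTC.
Add 3 hours 55 minutes layover in Anvik Crossing → 1:28 AM UTC (May 23).
Add 15 hours 28 minutes leg 2 → 4:56 PM UTC.
Kuala Lumpur is UTC+8:00, so local arrival = 4:56 PM + 8:00 = 12:56 AM on May 24.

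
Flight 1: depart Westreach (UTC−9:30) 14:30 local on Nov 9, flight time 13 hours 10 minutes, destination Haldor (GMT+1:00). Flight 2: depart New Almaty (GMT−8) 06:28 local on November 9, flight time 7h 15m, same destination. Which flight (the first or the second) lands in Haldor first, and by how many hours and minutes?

the second, by 15 hours 27 minutes

Flight 1 in UTC: 14:30 + 9:30 = 00:00 on Nov 10.
+13 hours 10 minutes → arrive 13:10 UTC on Nov 10.
Flight 2 in UTC: 06:28 + 8:00 = 14:28 on Nov 9.
+7 hours and 15 minutes → arrive 21:43 UTC on Nov 9.
Flight 2 lands earlier by 15 hours 27 minutes.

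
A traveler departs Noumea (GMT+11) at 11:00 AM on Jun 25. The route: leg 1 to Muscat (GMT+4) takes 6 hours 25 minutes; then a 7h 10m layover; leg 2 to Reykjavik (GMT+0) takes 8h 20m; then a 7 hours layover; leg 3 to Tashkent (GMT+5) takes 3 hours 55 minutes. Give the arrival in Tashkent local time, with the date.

Convert departure to UTC: 11:00 AM − 11:00 = 12:00 AM UTC on Jun 25.
Add 6 hours 25 minutes leg 1 → 6:25 AM UTC.
Add 7 hours and 10 minutes layover in Muscat → 1:35 PM UTC.
Add 8 hours 20 minutes leg 2 → 9:55 PM UTC.
Add 7 hours layover in Reykjavik → 4:55 AM UTC (Jun 26).
Add 3 hours and 55 minutes leg 3 → 8:50 AM UTC.
Tashkent is UTC+5:00, so local arrival = 8:50 AM + 5:00 = 1:50 PM on Jun 26.

1:50 PM on June 26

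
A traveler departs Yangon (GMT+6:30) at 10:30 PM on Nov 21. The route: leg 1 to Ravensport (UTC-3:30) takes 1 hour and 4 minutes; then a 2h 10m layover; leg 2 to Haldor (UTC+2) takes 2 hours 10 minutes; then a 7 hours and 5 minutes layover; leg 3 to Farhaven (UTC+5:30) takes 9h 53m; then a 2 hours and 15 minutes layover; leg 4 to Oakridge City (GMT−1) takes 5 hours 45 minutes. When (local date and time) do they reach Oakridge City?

Convert departure to UTC: 10:30 PM − 6:30 = 4:00 PM UTC on Nov 21.
Add 1 hour and 4 minutes leg 1 → 5:04 PM UTC.
Add 2 hours 10 minutes layover in Ravensport → 7:14 PM UTC.
Add 2 hours and 10 minutes leg 2 → 9:24 PM UTC.
Add 7 hours and 5 minutes layover in Haldor → 4:29 AM UTC (Nov 22).
Add 9 hours 53 minutes leg 3 → 2:22 PM UTC.
Add 2 hours and 15 minutes layover in Farhaven → 4:37 PM UTC.
Add 5 hours and 45 minutes leg 4 → 10:22 PM UTC.
Oakridge City is UTC−1:00, so local arrival = 10:22 PM − 1:00 = 9:22 PM on Nov 22.

9:22 PM on Nov 22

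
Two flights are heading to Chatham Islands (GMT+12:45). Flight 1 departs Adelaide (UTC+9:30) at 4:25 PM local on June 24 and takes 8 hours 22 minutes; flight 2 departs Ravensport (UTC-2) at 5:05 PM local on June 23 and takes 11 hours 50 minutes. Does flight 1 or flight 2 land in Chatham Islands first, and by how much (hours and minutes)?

Flight 1 in UTC: 4:25 PM − 9:30 = 6:55 AM on Jun 24.
+8 hours 22 minutes → arrive 3:17 PM UTC on Jun 24.
Flight 2 in UTC: 5:05 PM + 2:00 = 7:05 PM on Jun 23.
+11 hours 50 minutes → arrive 6:55 AM UTC on Jun 24.
Flight 2 lands earlier by 8 hours 22 minutes.

the second, by 8 hours 22 minutes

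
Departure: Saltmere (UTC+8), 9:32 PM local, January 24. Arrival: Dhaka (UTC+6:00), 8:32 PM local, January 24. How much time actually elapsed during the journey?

1 hour

Departure in UTC: 9:32 PM − 8:00 = 1:32 PM on Jan 24.
Arrival in UTC: 8:32 PM − 6:00 = 2:32 PM on Jan 24.
Elapsed = 2:32 PM − 1:32 PM = 1 hour.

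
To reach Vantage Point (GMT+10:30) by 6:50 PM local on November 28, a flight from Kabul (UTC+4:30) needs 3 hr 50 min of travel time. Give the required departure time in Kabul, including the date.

9:00 AM on November 28

Target arrival in UTC: 6:50 PM − 10:30 = 8:20 AM on Nov 28.
Subtract 3 hours and 50 minutes → departure 4:30 AM UTC on Nov 28.
Kabul is UTC+4:30: 4:30 AM + 4:30 = 9:00 AM on Nov 28.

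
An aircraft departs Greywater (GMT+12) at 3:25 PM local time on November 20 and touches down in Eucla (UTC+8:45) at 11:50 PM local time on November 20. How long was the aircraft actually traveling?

11 hours 40 minutes

Eucla is 3:15 behind Greywater.
Clock-face elapsed time (ignoring zones) is 8 hours 25 minutes.
Actual elapsed = 8 hours 25 minutes + 3:15 = 11 hours 40 minutes.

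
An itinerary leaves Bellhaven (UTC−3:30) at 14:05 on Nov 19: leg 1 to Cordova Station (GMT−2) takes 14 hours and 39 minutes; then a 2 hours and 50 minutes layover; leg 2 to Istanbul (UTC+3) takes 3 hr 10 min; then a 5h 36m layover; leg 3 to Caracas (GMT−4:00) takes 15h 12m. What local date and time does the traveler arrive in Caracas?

Convert departure to UTC: 14:05 + 3:30 = 17:35 UTC on Nov 19.
Add 14 hours and 39 minutes leg 1 → 08:14 UTC (Nov 20).
Add 2 hours 50 minutes layover in Cordova Station → 11:04 UTC.
Add 3 hours 10 minutes leg 2 → 14:14 UTC.
Add 5 hours 36 minutes layover in Istanbul → 19:50 UTC.
Add 15 hours and 12 minutes leg 3 → 11:02 UTC (Nov 21).
Caracas is UTC−4:00, so local arrival = 11:02 − 4:00 = 07:02 on Nov 21.

07:02 on November 21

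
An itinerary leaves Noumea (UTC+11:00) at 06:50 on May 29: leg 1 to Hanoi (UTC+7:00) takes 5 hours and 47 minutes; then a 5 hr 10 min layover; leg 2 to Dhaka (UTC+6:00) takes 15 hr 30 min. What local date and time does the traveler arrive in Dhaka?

04:17 on May 30

Convert departure to UTC: 06:50 − 11:00 = 19:50 UTC on May 28.
Add 5 hours 47 minutes leg 1 → 01:37 UTC (May 29).
Add 5 hours 10 minutes layover in Hanoi → 06:47 UTC.
Add 15 hours and 30 minutes leg 2 → 22:17 UTC.
Dhaka is UTC+6:00, so local arrival = 22:17 + 6:00 = 04:17 on May 30.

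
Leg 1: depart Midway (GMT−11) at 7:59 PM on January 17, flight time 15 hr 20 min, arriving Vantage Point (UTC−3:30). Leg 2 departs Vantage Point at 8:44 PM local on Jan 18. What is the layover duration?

Convert departure to UTC: 7:59 PM + 11:00 = 6:59 AM UTC on Jan 18.
Add 15 hours and 20 minutes flight time → 10:19 PM UTC.
Vantage Point is UTC−3:30, so local arrival = 10:19 PM − 3:30 = 6:49 PM on Jan 18.
Layover = 8:44 PM − 6:49 PM = 1 hour 55 minutes.

1 hour 55 minutes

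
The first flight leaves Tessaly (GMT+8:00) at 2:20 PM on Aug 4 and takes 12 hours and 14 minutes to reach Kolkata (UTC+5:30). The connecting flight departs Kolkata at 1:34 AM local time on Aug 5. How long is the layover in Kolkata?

Convert departure to UTC: 2:20 PM − 8:00 = 6:20 AM UTC on Aug 4.
Add 12 hours 14 minutes flight time → 6:34 PM UTC.
Kolkata is UTC+5:30, so local arrival = 6:34 PM + 5:30 = 12:04 AM on Aug 5.
Layover = 1:34 AM − 12:04 AM = 1 hour 30 minutes.

1 hour 30 minutes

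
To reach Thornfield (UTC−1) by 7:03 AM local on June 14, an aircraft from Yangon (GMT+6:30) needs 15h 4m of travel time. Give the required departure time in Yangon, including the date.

Target arrival in UTC: 7:03 AM + 1:00 = 8:03 AM on Jun 14.
Subtract 15 hours 4 minutes → departure 4:59 PM UTC on Jun 13.
Yangon is UTC+6:30: 4:59 PM + 6:30 = 11:29 PM on Jun 13.

11:29 PM on June 13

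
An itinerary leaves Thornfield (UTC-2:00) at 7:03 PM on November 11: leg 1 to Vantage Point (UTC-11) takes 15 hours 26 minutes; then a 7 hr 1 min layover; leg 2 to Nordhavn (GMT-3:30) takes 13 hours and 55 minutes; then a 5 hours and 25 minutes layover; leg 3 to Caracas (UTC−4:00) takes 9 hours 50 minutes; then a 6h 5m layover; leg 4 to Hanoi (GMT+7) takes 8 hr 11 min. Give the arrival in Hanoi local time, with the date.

Convert departure to UTC: 7:03 PM + 2:00 = 9:03 PM UTC on Nov 11.
Add 15 hours and 26 minutes leg 1 → 12:29 PM UTC (Nov 12).
Add 7 hours 1 minute layover in Vantage Point → 7:30 PM UTC.
Add 13 hours and 55 minutes leg 2 → 9:25 AM UTC (Nov 13).
Add 5 hours and 25 minutes layover in Nordhavn → 2:50 PM UTC.
Add 9 hours and 50 minutes leg 3 → 12:40 AM UTC (Nov 14).
Add 6 hours and 5 minutes layover in Caracas → 6:45 AM UTC.
Add 8 hours and 11 minutes leg 4 → 2:56 PM UTC.
Hanoi is UTC+7:00, so local arrival = 2:56 PM + 7:00 = 9:56 PM on Nov 14.

9:56 PM on November 14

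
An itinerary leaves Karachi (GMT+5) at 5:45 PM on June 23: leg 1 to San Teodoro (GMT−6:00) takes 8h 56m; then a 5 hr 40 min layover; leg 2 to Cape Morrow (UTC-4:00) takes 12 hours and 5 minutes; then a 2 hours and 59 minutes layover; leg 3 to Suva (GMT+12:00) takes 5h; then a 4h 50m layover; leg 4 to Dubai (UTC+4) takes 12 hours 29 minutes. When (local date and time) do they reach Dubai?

Convert departure to UTC: 5:45 PM − 5:00 = 12:45 PM UTC on Jun 23.
Add 8 hours and 56 minutes leg 1 → 9:41 PM UTC.
Add 5 hours and 40 minutes layover in San Teodoro → 3:21 AM UTC (Jun 24).
Add 12 hours 5 minutes leg 2 → 3:26 PM UTC.
Add 2 hours 59 minutes layover in Cape Morrow → 6:25 PM UTC.
Add 5 hours leg 3 → 11:25 PM UTC.
Add 4 hours and 50 minutes layover in Suva → 4:15 AM UTC (Jun 25).
Add 12 hours and 29 minutes leg 4 → 4:44 PM UTC.
Dubai is UTC+4:00, so local arrival = 4:44 PM + 4:00 = 8:44 PM on Jun 25.

8:44 PM on June 25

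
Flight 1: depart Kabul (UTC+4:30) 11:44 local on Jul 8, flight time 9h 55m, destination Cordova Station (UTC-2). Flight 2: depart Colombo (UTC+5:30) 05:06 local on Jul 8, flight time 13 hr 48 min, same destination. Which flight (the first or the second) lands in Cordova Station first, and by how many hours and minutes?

Flight 1 in UTC: 11:44 − 4:30 = 07:14 on Jul 8.
+9 hours 55 minutes → arrive 17:09 UTC on Jul 8.
Flight 2 in UTC: 05:06 − 5:30 = 23:36 on Jul 7.
+13 hours and 48 minutes → arrive 13:24 UTC on Jul 8.
Flight 2 lands earlier by 3 hours 45 minutes.

the second, by 3 hours 45 minutes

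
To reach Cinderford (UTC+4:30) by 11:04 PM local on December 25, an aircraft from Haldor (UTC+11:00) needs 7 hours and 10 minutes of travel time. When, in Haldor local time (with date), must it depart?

10:24 PM on Dec 25

Target arrival in UTC: 11:04 PM − 4:30 = 6:34 PM on Dec 25.
Subtract 7 hours and 10 minutes → departure 11:24 AM UTC on Dec 25.
Haldor is UTC+11:00: 11:24 AM + 11:00 = 10:24 PM on Dec 25.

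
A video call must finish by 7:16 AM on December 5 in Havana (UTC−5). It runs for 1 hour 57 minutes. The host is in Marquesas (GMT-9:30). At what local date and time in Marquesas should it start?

12:49 AM on Dec 5

Target end time in UTC: 7:16 AM + 5:00 = 12:16 PM on Dec 5.
Subtract 1 hour and 57 minutes → start 10:19 AM UTC on Dec 5.
Marquesas is UTC−9:30: 10:19 AM − 9:30 = 12:49 AM on Dec 5.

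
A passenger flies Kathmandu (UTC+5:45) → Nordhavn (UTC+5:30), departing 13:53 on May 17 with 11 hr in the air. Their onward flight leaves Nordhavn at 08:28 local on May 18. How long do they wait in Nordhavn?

7 hours 50 minutes

Convert departure to UTC: 13:53 − 5:45 = 08:08 UTC on May 17.
Add 11 hours flight time → 19:08 UTC.
Nordhavn is UTC+5:30, so local arrival = 19:08 + 5:30 = 00:38 on May 18.
Layover = 08:28 − 00:38 = 7 hours 50 minutes.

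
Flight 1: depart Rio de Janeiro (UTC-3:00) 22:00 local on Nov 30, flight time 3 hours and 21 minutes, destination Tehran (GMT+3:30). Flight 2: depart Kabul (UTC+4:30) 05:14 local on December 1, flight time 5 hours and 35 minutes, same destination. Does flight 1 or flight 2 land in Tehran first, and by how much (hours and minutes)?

Flight 1 in UTC: 22:00 + 3:00 = 01:00 on Dec 1.
+3 hours 21 minutes → arrive 04:21 UTC on Dec 1.
Flight 2 in UTC: 05:14 − 4:30 = 00:44 on Dec 1.
+5 hours and 35 minutes → arrive 06:19 UTC on Dec 1.
Flight 1 lands earlier by 1 hour 58 minutes.

the first, by 1 hour 58 minutes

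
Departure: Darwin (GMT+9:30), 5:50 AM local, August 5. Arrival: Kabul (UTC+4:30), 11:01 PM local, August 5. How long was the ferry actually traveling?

Departure in UTC: 5:50 AM − 9:30 = 8:20 PM on Aug 4.
Arrival in UTC: 11:01 PM − 4:30 = 6:31 PM on Aug 5.
Elapsed = 6:31 PM − 8:20 PM (+1 day) = 22 hours 11 minutes.

22 hours 11 minutes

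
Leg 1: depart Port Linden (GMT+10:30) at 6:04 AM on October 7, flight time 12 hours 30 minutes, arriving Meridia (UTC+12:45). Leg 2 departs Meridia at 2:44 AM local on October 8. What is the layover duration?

Convert departure to UTC: 6:04 AM − 10:30 = 7:34 PM UTC on Oct 6.
Add 12 hours and 30 minutes flight time → 8:04 AM UTC (Oct 7).
Meridia is UTC+12:45, so local arrival = 8:04 AM + 12:45 = 8:49 PM on Oct 7.
Layover = 2:44 AM − 8:49 PM (+1 day) = 5 hours 55 minutes.

5 hours 55 minutes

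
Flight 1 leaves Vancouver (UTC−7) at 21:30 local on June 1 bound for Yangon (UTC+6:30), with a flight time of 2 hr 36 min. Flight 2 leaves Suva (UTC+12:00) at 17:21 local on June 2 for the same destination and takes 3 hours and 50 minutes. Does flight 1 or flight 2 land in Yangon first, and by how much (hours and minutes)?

Flight 1 in UTC: 21:30 + 7:00 = 04:30 on Jun 2.
+2 hours 36 minutes → arrive 07:06 UTC on Jun 2.
Flight 2 in UTC: 17:21 − 12:00 = 05:21 on Jun 2.
+3 hours and 50 minutes → arrive 09:11 UTC on Jun 2.
Flight 1 lands earlier by 2 hours 5 minutes.

the first, by 2 hours 5 minutes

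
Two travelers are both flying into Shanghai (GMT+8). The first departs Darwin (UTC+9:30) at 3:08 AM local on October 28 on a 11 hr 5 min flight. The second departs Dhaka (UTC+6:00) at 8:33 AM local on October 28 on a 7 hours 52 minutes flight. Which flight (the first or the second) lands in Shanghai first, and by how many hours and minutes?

the first, by 5 hours 42 minutes

Flight 1 in UTC: 3:08 AM − 9:30 = 5:38 PM on Oct 27.
+11 hours 5 minutes → arrive 4:43 AM UTC on Oct 28.
Flight 2 in UTC: 8:33 AM − 6:00 = 2:33 AM on Oct 28.
+7 hours and 52 minutes → arrive 10:25 AM UTC on Oct 28.
Flight 1 lands earlier by 5 hours 42 minutes.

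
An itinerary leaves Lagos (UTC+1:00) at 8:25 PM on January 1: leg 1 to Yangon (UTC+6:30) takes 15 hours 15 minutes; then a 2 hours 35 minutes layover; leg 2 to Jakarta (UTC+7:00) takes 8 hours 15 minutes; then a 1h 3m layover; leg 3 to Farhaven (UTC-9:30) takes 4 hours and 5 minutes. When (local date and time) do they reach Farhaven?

5:08 PM on January 2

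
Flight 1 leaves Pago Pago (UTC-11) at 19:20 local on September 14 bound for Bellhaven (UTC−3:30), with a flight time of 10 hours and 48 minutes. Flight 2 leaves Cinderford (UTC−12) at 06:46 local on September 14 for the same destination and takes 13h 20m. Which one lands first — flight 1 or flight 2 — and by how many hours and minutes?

Flight 1 in UTC: 19:20 + 11:00 = 06:20 on Sep 15.
+10 hours and 48 minutes → arrive 17:08 UTC on Sep 15.
Flight 2 in UTC: 06:46 + 12:00 = 18:46 on Sep 14.
+13 hours 20 minutes → arrive 08:06 UTC on Sep 15.
Flight 2 lands earlier by 9 hours 2 minutes.

the second, by 9 hours 2 minutes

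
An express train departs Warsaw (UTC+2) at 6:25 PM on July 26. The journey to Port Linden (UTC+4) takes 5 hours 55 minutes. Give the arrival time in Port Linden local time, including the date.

2:20 AM on Jul 27

Port Linden is 2:00 ahead of Warsaw.
After 5 hours and 55 minutes it is 12:20 AM (Jul 27) in Warsaw.
Shift by the zone difference: 12:20 AM + 2:00 = 2:20 AM on Jul 27 in Port Linden.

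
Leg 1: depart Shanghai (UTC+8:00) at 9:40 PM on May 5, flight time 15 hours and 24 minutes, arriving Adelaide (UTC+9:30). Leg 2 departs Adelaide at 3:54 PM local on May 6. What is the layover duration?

Convert departure to UTC: 9:40 PM − 8:00 = 1:40 PM UTC on May 5.
Add 15 hours and 24 minutes flight time → 5:04 AM UTC (May 6).
Adelaide is UTC+9:30, so local arrival = 5:04 AM + 9:30 = 2:34 PM on May 6.
Layover = 3:54 PM − 2:34 PM = 1 hour 20 minutes.

1 hour 20 minutes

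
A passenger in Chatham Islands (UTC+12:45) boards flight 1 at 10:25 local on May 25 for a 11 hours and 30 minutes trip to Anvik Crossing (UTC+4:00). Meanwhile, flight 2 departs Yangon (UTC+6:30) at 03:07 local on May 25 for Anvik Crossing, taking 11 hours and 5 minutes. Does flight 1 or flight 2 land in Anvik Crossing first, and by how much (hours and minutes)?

Flight 1 in UTC: 10:25 − 12:45 = 21:40 on May 24.
+11 hours 30 minutes → arrive 09:10 UTC on May 25.
Flight 2 in UTC: 03:07 − 6:30 = 20:37 on May 24.
+11 hours 5 minutes → arrive 07:42 UTC on May 25.
Flight 2 lands earlier by 1 hour 28 minutes.

the second, by 1 hour 28 minutes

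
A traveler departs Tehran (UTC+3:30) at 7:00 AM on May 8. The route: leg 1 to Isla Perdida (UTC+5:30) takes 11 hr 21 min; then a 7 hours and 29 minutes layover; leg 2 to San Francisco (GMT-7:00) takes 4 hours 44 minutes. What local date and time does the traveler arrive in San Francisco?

8:04 PM on May 8

Convert departure to UTC: 7:00 AM − 3:30 = 3:30 AM UTC on May 8.
Add 11 hours 21 minutes leg 1 → 2:51 PM UTC.
Add 7 hours and 29 minutes layover in Isla Perdida → 10:20 PM UTC.
Add 4 hours 44 minutes leg 2 → 3:04 AM UTC (May 9).
San Francisco is UTC−7:00, so local arrival = 3:04 AM − 7:00 = 8:04 PM on May 8.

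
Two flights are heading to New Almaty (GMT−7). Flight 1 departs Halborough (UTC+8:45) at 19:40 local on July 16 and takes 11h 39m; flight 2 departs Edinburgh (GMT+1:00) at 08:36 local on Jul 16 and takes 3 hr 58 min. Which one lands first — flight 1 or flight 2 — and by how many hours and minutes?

the second, by 11 hours

Flight 1 in UTC: 19:40 − 8:45 = 10:55 on Jul 16.
+11 hours 39 minutes → arrive 22:34 UTC on Jul 16.
Flight 2 in UTC: 08:36 − 1:00 = 07:36 on Jul 16.
+3 hours and 58 minutes → arrive 11:34 UTC on Jul 16.
Flight 2 lands earlier by 11 hours.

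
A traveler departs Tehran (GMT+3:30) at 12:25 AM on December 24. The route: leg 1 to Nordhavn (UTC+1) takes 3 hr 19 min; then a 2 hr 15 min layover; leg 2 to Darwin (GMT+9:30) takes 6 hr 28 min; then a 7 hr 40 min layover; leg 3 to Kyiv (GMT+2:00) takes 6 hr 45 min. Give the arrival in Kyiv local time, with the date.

Convert departure to UTC: 12:25 AM − 3:30 = 8:55 PM UTC on Dec 23.
Add 3 hours 19 minutes leg 1 → 12:14 AM UTC (Dec 24).
Add 2 hours 15 minutes layover in Nordhavn → 2:29 AM UTC.
Add 6 hours 28 minutes leg 2 → 8:57 AM UTC.
Add 7 hours 40 minutes layover in Darwin → 4:37 PM UTC.
Add 6 hours and 45 minutes leg 3 → 11:22 PM UTC.
Kyiv is UTC+2:00, so local arrival = 11:22 PM + 2:00 = 1:22 AM on Dec 25.

1:22 AM on Dec 25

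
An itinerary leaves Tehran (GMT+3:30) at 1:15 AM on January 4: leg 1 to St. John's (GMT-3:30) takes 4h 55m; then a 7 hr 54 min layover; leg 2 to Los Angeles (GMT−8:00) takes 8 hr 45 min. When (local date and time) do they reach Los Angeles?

Convert departure to UTC: 1:15 AM − 3:30 = 9:45 PM UTC on Jan 3.
Add 4 hours 55 minutes leg 1 → 2:40 AM UTC (Jan 4).
Add 7 hours 54 minutes layover in St. John's → 10:34 AM UTC.
Add 8 hours and 45 minutes leg 2 → 7:19 PM UTC.
Los Angeles is UTC−8:00, so local arrival = 7:19 PM − 8:00 = 11:19 AM on Jan 4.

11:19 AM on Jan 4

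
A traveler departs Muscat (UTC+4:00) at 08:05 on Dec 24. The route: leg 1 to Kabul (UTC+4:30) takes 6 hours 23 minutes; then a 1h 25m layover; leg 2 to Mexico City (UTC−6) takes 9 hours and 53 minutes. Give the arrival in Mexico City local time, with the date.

15:46 on Dec 24

Convert departure to UTC: 08:05 − 4:00 = 04:05 UTC on Dec 24.
Add 6 hours 23 minutes leg 1 → 10:28 UTC.
Add 1 hour and 25 minutes layover in Kabul → 11:53 UTC.
Add 9 hours and 53 minutes leg 2 → 21:46 UTC.
Mexico City is UTC−6:00, so local arrival = 21:46 − 6:00 = 15:46 on Dec 24.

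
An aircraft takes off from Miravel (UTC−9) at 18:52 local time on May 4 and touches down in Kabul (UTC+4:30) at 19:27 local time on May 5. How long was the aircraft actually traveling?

11 hours 5 minutes

Kabul is 13:30 ahead of Miravel.
Clock-face elapsed time (ignoring zones) is 24 hours 35 minutes.
Actual elapsed = 24 hours 35 minutes − 13:30 = 11 hours 5 minutes.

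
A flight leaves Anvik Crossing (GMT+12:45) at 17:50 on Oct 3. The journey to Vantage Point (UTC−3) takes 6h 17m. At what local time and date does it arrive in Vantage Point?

08:22 on October 3

Vantage Point is 15:45 behind Anvik Crossing.
After 6 hours 17 minutes it is 00:07 (Oct 4) in Anvik Crossing.
Shift by the zone difference: 00:07 − 15:45 = 08:22 on Oct 3 in Vantage Point.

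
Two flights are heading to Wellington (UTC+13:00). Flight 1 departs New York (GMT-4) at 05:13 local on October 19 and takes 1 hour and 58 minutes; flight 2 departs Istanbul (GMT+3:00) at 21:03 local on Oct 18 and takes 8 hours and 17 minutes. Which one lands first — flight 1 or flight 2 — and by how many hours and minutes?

the second, by 8 hours 51 minutes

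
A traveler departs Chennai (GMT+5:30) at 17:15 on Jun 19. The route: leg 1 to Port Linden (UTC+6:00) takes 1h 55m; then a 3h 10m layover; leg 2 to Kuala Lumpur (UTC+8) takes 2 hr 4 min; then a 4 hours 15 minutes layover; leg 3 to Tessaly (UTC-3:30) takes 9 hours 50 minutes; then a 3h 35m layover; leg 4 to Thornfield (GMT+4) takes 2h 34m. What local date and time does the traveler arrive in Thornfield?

19:08 on Jun 20

Convert departure to UTC: 17:15 − 5:30 = 11:45 UTC on Jun 19.
Add 1 hour 55 minutes leg 1 → 13:40 UTC.
Add 3 hours 10 minutes layover in Port Linden → 16:50 UTC.
Add 2 hours and 4 minutes leg 2 → 18:54 UTC.
Add 4 hours and 15 minutes layover in Kuala Lumpur → 23:09 UTC.
Add 9 hours 50 minutes leg 3 → 08:59 UTC (Jun 20).
Add 3 hours and 35 minutes layover in Tessaly → 12:34 UTC.
Add 2 hours and 34 minutes leg 4 → 15:08 UTC.
Thornfield is UTC+4:00, so local arrival = 15:08 + 4:00 = 19:08 on Jun 20.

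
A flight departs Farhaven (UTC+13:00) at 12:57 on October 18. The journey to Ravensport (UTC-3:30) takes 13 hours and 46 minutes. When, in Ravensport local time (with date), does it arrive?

Convert departure to UTC: 12:57 − 13:00 = 23:57 UTC on Oct 17.
Add 13 hours and 46 minutes travel time → 13:43 UTC (Oct 18).
Ravensport is UTC−3:30, so local arrival = 13:43 − 3:30 = 10:13 on Oct 18.

10:13 on Oct 18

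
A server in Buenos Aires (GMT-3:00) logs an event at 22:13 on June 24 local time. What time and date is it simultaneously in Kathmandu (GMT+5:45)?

06:58 on Jun 25

In UTC: 22:13 + 3:00 = 01:13 on Jun 25.
Kathmandu is UTC+5:45: 01:13 + 5:45 = 06:58 on Jun 25.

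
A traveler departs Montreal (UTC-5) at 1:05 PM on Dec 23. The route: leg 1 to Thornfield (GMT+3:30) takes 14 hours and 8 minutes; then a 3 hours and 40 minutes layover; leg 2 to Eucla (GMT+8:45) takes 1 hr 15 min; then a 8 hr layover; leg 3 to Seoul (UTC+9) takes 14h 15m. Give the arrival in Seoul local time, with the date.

Convert departure to UTC: 1:05 PM + 5:00 = 6:05 PM UTC on Dec 23.
Add 14 hours and 8 minutes leg 1 → 8:13 AM UTC (Dec 24).
Add 3 hours 40 minutes layover in Thornfield → 11:53 AM UTC.
Add 1 hour 15 minutes leg 2 → 1:08 PM UTC.
Add 8 hours layover in Eucla → 9:08 PM UTC.
Add 14 hours 15 minutes leg 3 → 11:23 AM UTC (Dec 25).
Seoul is UTC+9:00, so local arrival = 11:23 AM + 9:00 = 8:23 PM on Dec 25.

8:23 PM on December 25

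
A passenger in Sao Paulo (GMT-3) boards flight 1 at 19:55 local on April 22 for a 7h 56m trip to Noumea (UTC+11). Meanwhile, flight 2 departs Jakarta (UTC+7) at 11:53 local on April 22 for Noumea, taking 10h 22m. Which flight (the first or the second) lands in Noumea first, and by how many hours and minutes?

Flight 1 in UTC: 19:55 + 3:00 = 22:55 on Apr 22.
+7 hours and 56 minutes → arrive 06:51 UTC on Apr 23.
Flight 2 in UTC: 11:53 − 7:00 = 04:53 on Apr 22.
+10 hours and 22 minutes → arrive 15:15 UTC on Apr 22.
Flight 2 lands earlier by 15 hours 36 minutes.

the second, by 15 hours 36 minutes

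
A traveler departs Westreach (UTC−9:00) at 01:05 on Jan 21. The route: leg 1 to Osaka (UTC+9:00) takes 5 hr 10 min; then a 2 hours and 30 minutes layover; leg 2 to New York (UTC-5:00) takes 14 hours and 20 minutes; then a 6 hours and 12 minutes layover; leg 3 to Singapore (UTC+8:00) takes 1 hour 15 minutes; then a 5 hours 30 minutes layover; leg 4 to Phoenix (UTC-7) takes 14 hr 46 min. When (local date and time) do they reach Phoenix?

Convert departure to UTC: 01:05 + 9:00 = 10:05 UTC on Jan 21.
Add 5 hours and 10 minutes leg 1 → 15:15 UTC.
Add 2 hours and 30 minutes layover in Osaka → 17:45 UTC.
Add 14 hours and 20 minutes leg 2 → 08:05 UTC (Jan 22).
Add 6 hours 12 minutes layover in New York → 14:17 UTC.
Add 1 hour 15 minutes leg 3 → 15:32 UTC.
Add 5 hours 30 minutes layover in Singapore → 21:02 UTC.
Add 14 hours and 46 minutes leg 4 → 11:48 UTC (Jan 23).
Phoenix is UTC−7:00, so local arrival = 11:48 − 7:00 = 04:48 on Jan 23.

04:48 on Jan 23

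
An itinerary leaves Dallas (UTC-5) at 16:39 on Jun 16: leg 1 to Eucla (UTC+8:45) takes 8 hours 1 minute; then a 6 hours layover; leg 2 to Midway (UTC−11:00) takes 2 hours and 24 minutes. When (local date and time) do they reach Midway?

Convert departure to UTC: 16:39 + 5:00 = 21:39 UTC on Jun 16.
Add 8 hours and 1 minute leg 1 → 05:40 UTC (Jun 17).
Add 6 hours layover in Eucla → 11:40 UTC.
Add 2 hours 24 minutes leg 2 → 14:04 UTC.
Midway is UTC−11:00, so local arrival = 14:04 − 11:00 = 03:04 on Jun 17.

03:04 on Jun 17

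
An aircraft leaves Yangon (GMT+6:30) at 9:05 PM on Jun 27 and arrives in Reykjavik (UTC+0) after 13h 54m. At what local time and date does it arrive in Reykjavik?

Reykjavik is 6:30 behind Yangon.
After 13 hours and 54 minutes it is 10:59 AM (Jun 28) in Yangon.
Shift by the zone difference: 10:59 AM − 6:30 = 4:29 AM on Jun 28 in Reykjavik.

4:29 AM on June 28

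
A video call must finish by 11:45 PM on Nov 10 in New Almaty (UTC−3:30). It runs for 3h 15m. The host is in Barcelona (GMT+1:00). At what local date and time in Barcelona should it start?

1:00 AM on November 11

Target end time in UTC: 11:45 PM + 3:30 = 3:15 AM on Nov 11.
Subtract 3 hours 15 minutes → start 12:00 AM UTC on Nov 11.
Barcelona is UTC+1:00: 12:00 AM + 1:00 = 1:00 AM on Nov 11.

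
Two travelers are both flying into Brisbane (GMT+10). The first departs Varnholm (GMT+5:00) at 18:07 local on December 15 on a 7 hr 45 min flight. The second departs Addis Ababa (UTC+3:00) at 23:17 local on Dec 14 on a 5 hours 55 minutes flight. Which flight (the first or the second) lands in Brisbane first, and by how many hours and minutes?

the second, by 18 hours 40 minutes

Flight 1 in UTC: 18:07 − 5:00 = 13:07 on Dec 15.
+7 hours 45 minutes → arrive 20:52 UTC on Dec 15.
Flight 2 in UTC: 23:17 − 3:00 = 20:17 on Dec 14.
+5 hours 55 minutes → arrive 02:12 UTC on Dec 15.
Flight 2 lands earlier by 18 hours 40 minutes.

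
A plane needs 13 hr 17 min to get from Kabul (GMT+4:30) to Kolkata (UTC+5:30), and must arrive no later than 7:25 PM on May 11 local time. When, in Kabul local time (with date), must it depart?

5:08 AM on May 11

Target arrival in UTC: 7:25 PM − 5:30 = 1:55 PM on May 11.
Subtract 13 hours and 17 minutes → departure 12:38 AM UTC on May 11.
Kabul is UTC+4:30: 12:38 AM + 4:30 = 5:08 AM on May 11.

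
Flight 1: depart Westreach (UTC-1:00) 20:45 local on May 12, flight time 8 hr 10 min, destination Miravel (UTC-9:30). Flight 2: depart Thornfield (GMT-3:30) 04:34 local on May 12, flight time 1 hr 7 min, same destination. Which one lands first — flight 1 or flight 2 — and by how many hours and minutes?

the second, by 20 hours 44 minutes

Flight 1 in UTC: 20:45 + 1:00 = 21:45 on May 12.
+8 hours 10 minutes → arrive 05:55 UTC on May 13.
Flight 2 in UTC: 04:34 + 3:30 = 08:04 on May 12.
+1 hour and 7 minutes → arrive 09:11 UTC on May 12.
Flight 2 lands earlier by 20 hours 44 minutes.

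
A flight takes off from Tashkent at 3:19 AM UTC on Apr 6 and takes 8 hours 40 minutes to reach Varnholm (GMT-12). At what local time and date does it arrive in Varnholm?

11:59 PM on Apr 5

Departure is given in UTC: 3:19 AM on Apr 6.
Add 8 hours 40 minutes → 11:59 AM UTC.
Varnholm is UTC−12:00: 11:59 AM − 12:00 = 11:59 PM on Apr 5.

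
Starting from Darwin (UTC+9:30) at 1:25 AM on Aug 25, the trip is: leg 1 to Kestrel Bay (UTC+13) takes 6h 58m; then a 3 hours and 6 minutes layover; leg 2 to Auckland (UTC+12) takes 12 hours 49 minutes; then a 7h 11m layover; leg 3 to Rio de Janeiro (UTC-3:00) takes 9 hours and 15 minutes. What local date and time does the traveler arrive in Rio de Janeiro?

4:14 AM on Aug 26

Convert departure to UTC: 1:25 AM − 9:30 = 3:55 PM UTC on Aug 24.
Add 6 hours and 58 minutes leg 1 → 10:53 PM UTC.
Add 3 hours 6 minutes layover in Kestrel Bay → 1:59 AM UTC (Aug 25).
Add 12 hours 49 minutes leg 2 → 2:48 PM UTC.
Add 7 hours and 11 minutes layover in Auckland → 9:59 PM UTC.
Add 9 hours 15 minutes leg 3 → 7:14 AM UTC (Aug 26).
Rio de Janeiro is UTC−3:00, so local arrival = 7:14 AM − 3:00 = 4:14 AM on Aug 26.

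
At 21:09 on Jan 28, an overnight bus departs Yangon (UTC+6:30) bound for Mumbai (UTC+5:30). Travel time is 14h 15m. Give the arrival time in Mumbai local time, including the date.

10:24 on January 29

Convert departure to UTC: 21:09 − 6:30 = 14:39 UTC on Jan 28.
Add 14 hours and 15 minutes travel time → 04:54 UTC (Jan 29).
Mumbai is UTC+5:30, so local arrival = 04:54 + 5:30 = 10:24 on Jan 29.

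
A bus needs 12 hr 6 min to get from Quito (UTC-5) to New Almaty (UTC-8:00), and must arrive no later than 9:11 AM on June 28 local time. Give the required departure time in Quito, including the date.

12:05 AM on Jun 28

Target arrival in UTC: 9:11 AM + 8:00 = 5:11 PM on Jun 28.
Subtract 12 hours 6 minutes → departure 5:05 AM UTC on Jun 28.
Quito is UTC−5:00: 5:05 AM − 5:00 = 12:05 AM on Jun 28.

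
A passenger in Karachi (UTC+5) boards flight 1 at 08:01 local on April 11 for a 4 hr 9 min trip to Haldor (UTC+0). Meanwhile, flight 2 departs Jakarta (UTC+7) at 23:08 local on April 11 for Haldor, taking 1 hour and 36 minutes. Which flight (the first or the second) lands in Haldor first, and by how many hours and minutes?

Flight 1 in UTC: 08:01 − 5:00 = 03:01 on Apr 11.
+4 hours and 9 minutes → arrive 07:10 UTC on Apr 11.
Flight 2 in UTC: 23:08 − 7:00 = 16:08 on Apr 11.
+1 hour 36 minutes → arrive 17:44 UTC on Apr 11.
Flight 1 lands earlier by 10 hours 34 minutes.

the first, by 10 hours 34 minutes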